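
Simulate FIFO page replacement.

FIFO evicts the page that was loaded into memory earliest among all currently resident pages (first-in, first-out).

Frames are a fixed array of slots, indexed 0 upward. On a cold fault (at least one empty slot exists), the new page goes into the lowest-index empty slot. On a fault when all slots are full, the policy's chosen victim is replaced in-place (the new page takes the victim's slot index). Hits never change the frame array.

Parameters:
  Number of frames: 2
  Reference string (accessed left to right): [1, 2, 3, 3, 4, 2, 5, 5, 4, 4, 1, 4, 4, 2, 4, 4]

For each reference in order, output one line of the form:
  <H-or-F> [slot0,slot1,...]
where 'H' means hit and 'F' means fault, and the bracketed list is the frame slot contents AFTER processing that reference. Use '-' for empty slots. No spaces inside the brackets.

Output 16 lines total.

F [1,-]
F [1,2]
F [3,2]
H [3,2]
F [3,4]
F [2,4]
F [2,5]
H [2,5]
F [4,5]
H [4,5]
F [4,1]
H [4,1]
H [4,1]
F [2,1]
F [2,4]
H [2,4]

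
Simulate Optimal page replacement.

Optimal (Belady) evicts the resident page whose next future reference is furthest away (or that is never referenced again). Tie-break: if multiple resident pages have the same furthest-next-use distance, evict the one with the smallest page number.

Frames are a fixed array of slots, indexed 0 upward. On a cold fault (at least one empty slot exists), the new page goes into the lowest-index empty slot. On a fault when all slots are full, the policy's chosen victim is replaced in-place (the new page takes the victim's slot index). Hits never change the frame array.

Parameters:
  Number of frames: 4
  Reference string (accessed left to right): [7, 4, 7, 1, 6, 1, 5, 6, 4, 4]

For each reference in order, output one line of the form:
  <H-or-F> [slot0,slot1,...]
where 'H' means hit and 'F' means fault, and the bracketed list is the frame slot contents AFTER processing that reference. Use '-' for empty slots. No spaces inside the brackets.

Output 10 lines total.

F [7,-,-,-]
F [7,4,-,-]
H [7,4,-,-]
F [7,4,1,-]
F [7,4,1,6]
H [7,4,1,6]
F [7,4,5,6]
H [7,4,5,6]
H [7,4,5,6]
H [7,4,5,6]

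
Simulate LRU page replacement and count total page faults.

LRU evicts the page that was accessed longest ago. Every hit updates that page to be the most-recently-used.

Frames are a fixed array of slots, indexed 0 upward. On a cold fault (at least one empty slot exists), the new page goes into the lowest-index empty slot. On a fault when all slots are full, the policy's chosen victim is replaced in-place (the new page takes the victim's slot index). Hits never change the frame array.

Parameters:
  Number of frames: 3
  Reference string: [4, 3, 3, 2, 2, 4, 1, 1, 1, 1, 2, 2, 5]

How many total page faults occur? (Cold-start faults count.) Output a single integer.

Step 0: ref 4 → FAULT, frames=[4,-,-]
Step 1: ref 3 → FAULT, frames=[4,3,-]
Step 2: ref 3 → HIT, frames=[4,3,-]
Step 3: ref 2 → FAULT, frames=[4,3,2]
Step 4: ref 2 → HIT, frames=[4,3,2]
Step 5: ref 4 → HIT, frames=[4,3,2]
Step 6: ref 1 → FAULT (evict 3), frames=[4,1,2]
Step 7: ref 1 → HIT, frames=[4,1,2]
Step 8: ref 1 → HIT, frames=[4,1,2]
Step 9: ref 1 → HIT, frames=[4,1,2]
Step 10: ref 2 → HIT, frames=[4,1,2]
Step 11: ref 2 → HIT, frames=[4,1,2]
Step 12: ref 5 → FAULT (evict 4), frames=[5,1,2]
Total faults: 5

Answer: 5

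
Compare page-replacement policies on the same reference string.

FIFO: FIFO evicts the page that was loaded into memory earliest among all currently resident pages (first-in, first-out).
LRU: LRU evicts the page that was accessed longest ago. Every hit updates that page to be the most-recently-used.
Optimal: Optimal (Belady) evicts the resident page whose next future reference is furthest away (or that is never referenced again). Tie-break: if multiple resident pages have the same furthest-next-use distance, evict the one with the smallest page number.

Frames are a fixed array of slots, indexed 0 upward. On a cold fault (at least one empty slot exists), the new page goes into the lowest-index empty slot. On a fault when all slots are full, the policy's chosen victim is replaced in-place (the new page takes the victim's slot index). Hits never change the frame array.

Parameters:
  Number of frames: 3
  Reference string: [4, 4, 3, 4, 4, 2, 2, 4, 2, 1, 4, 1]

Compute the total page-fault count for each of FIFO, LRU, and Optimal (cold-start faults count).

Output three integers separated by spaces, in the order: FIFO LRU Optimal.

--- FIFO ---
  step 0: ref 4 -> FAULT, frames=[4,-,-] (faults so far: 1)
  step 1: ref 4 -> HIT, frames=[4,-,-] (faults so far: 1)
  step 2: ref 3 -> FAULT, frames=[4,3,-] (faults so far: 2)
  step 3: ref 4 -> HIT, frames=[4,3,-] (faults so far: 2)
  step 4: ref 4 -> HIT, frames=[4,3,-] (faults so far: 2)
  step 5: ref 2 -> FAULT, frames=[4,3,2] (faults so far: 3)
  step 6: ref 2 -> HIT, frames=[4,3,2] (faults so far: 3)
  step 7: ref 4 -> HIT, frames=[4,3,2] (faults so far: 3)
  step 8: ref 2 -> HIT, frames=[4,3,2] (faults so far: 3)
  step 9: ref 1 -> FAULT, evict 4, frames=[1,3,2] (faults so far: 4)
  step 10: ref 4 -> FAULT, evict 3, frames=[1,4,2] (faults so far: 5)
  step 11: ref 1 -> HIT, frames=[1,4,2] (faults so far: 5)
  FIFO total faults: 5
--- LRU ---
  step 0: ref 4 -> FAULT, frames=[4,-,-] (faults so far: 1)
  step 1: ref 4 -> HIT, frames=[4,-,-] (faults so far: 1)
  step 2: ref 3 -> FAULT, frames=[4,3,-] (faults so far: 2)
  step 3: ref 4 -> HIT, frames=[4,3,-] (faults so far: 2)
  step 4: ref 4 -> HIT, frames=[4,3,-] (faults so far: 2)
  step 5: ref 2 -> FAULT, frames=[4,3,2] (faults so far: 3)
  step 6: ref 2 -> HIT, frames=[4,3,2] (faults so far: 3)
  step 7: ref 4 -> HIT, frames=[4,3,2] (faults so far: 3)
  step 8: ref 2 -> HIT, frames=[4,3,2] (faults so far: 3)
  step 9: ref 1 -> FAULT, evict 3, frames=[4,1,2] (faults so far: 4)
  step 10: ref 4 -> HIT, frames=[4,1,2] (faults so far: 4)
  step 11: ref 1 -> HIT, frames=[4,1,2] (faults so far: 4)
  LRU total faults: 4
--- Optimal ---
  step 0: ref 4 -> FAULT, frames=[4,-,-] (faults so far: 1)
  step 1: ref 4 -> HIT, frames=[4,-,-] (faults so far: 1)
  step 2: ref 3 -> FAULT, frames=[4,3,-] (faults so far: 2)
  step 3: ref 4 -> HIT, frames=[4,3,-] (faults so far: 2)
  step 4: ref 4 -> HIT, frames=[4,3,-] (faults so far: 2)
  step 5: ref 2 -> FAULT, frames=[4,3,2] (faults so far: 3)
  step 6: ref 2 -> HIT, frames=[4,3,2] (faults so far: 3)
  step 7: ref 4 -> HIT, frames=[4,3,2] (faults so far: 3)
  step 8: ref 2 -> HIT, frames=[4,3,2] (faults so far: 3)
  step 9: ref 1 -> FAULT, evict 2, frames=[4,3,1] (faults so far: 4)
  step 10: ref 4 -> HIT, frames=[4,3,1] (faults so far: 4)
  step 11: ref 1 -> HIT, frames=[4,3,1] (faults so far: 4)
  Optimal total faults: 4

Answer: 5 4 4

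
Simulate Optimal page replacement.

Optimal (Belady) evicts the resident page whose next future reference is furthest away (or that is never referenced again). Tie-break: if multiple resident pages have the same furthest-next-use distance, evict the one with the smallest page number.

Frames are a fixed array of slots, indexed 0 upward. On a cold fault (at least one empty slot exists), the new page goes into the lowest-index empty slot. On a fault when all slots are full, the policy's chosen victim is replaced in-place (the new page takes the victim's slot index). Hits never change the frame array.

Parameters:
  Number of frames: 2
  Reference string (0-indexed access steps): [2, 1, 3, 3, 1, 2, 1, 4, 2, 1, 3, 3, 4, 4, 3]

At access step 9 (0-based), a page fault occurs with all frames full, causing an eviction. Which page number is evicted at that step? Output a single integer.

Step 0: ref 2 -> FAULT, frames=[2,-]
Step 1: ref 1 -> FAULT, frames=[2,1]
Step 2: ref 3 -> FAULT, evict 2, frames=[3,1]
Step 3: ref 3 -> HIT, frames=[3,1]
Step 4: ref 1 -> HIT, frames=[3,1]
Step 5: ref 2 -> FAULT, evict 3, frames=[2,1]
Step 6: ref 1 -> HIT, frames=[2,1]
Step 7: ref 4 -> FAULT, evict 1, frames=[2,4]
Step 8: ref 2 -> HIT, frames=[2,4]
Step 9: ref 1 -> FAULT, evict 2, frames=[1,4]
At step 9: evicted page 2

Answer: 2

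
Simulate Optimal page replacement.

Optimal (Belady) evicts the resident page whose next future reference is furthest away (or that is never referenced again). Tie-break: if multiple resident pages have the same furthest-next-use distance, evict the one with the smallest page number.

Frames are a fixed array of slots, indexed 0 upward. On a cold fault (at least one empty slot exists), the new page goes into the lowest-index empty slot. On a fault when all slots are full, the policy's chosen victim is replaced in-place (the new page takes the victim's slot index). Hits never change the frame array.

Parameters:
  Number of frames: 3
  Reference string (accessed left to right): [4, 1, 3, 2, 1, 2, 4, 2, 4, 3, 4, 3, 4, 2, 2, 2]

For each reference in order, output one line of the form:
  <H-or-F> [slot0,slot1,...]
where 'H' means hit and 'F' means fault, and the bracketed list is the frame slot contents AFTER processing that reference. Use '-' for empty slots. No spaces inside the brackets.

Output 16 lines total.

F [4,-,-]
F [4,1,-]
F [4,1,3]
F [4,1,2]
H [4,1,2]
H [4,1,2]
H [4,1,2]
H [4,1,2]
H [4,1,2]
F [4,3,2]
H [4,3,2]
H [4,3,2]
H [4,3,2]
H [4,3,2]
H [4,3,2]
H [4,3,2]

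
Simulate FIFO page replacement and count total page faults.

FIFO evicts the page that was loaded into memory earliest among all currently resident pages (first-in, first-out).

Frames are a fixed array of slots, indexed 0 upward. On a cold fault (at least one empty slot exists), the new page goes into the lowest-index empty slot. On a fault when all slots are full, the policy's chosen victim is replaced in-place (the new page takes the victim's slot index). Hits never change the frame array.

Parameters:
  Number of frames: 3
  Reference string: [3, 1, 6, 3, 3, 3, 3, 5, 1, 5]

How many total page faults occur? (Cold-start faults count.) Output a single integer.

Answer: 4

Derivation:
Step 0: ref 3 → FAULT, frames=[3,-,-]
Step 1: ref 1 → FAULT, frames=[3,1,-]
Step 2: ref 6 → FAULT, frames=[3,1,6]
Step 3: ref 3 → HIT, frames=[3,1,6]
Step 4: ref 3 → HIT, frames=[3,1,6]
Step 5: ref 3 → HIT, frames=[3,1,6]
Step 6: ref 3 → HIT, frames=[3,1,6]
Step 7: ref 5 → FAULT (evict 3), frames=[5,1,6]
Step 8: ref 1 → HIT, frames=[5,1,6]
Step 9: ref 5 → HIT, frames=[5,1,6]
Total faults: 4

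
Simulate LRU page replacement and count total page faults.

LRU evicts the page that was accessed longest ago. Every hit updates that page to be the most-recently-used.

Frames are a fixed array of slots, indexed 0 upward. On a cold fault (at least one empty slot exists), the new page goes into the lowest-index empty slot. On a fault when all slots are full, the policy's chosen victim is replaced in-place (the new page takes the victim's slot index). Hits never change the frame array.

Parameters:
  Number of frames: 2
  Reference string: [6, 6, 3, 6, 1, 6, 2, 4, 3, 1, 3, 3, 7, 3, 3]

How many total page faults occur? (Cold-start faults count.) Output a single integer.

Step 0: ref 6 → FAULT, frames=[6,-]
Step 1: ref 6 → HIT, frames=[6,-]
Step 2: ref 3 → FAULT, frames=[6,3]
Step 3: ref 6 → HIT, frames=[6,3]
Step 4: ref 1 → FAULT (evict 3), frames=[6,1]
Step 5: ref 6 → HIT, frames=[6,1]
Step 6: ref 2 → FAULT (evict 1), frames=[6,2]
Step 7: ref 4 → FAULT (evict 6), frames=[4,2]
Step 8: ref 3 → FAULT (evict 2), frames=[4,3]
Step 9: ref 1 → FAULT (evict 4), frames=[1,3]
Step 10: ref 3 → HIT, frames=[1,3]
Step 11: ref 3 → HIT, frames=[1,3]
Step 12: ref 7 → FAULT (evict 1), frames=[7,3]
Step 13: ref 3 → HIT, frames=[7,3]
Step 14: ref 3 → HIT, frames=[7,3]
Total faults: 8

Answer: 8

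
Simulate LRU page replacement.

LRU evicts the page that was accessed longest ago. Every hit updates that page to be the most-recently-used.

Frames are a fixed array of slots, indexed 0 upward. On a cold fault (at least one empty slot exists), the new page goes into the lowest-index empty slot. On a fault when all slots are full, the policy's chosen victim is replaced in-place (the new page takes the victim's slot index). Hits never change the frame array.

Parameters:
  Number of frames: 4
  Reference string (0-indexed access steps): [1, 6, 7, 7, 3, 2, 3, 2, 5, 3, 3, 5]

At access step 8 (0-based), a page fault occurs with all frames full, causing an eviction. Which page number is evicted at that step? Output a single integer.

Answer: 6

Derivation:
Step 0: ref 1 -> FAULT, frames=[1,-,-,-]
Step 1: ref 6 -> FAULT, frames=[1,6,-,-]
Step 2: ref 7 -> FAULT, frames=[1,6,7,-]
Step 3: ref 7 -> HIT, frames=[1,6,7,-]
Step 4: ref 3 -> FAULT, frames=[1,6,7,3]
Step 5: ref 2 -> FAULT, evict 1, frames=[2,6,7,3]
Step 6: ref 3 -> HIT, frames=[2,6,7,3]
Step 7: ref 2 -> HIT, frames=[2,6,7,3]
Step 8: ref 5 -> FAULT, evict 6, frames=[2,5,7,3]
At step 8: evicted page 6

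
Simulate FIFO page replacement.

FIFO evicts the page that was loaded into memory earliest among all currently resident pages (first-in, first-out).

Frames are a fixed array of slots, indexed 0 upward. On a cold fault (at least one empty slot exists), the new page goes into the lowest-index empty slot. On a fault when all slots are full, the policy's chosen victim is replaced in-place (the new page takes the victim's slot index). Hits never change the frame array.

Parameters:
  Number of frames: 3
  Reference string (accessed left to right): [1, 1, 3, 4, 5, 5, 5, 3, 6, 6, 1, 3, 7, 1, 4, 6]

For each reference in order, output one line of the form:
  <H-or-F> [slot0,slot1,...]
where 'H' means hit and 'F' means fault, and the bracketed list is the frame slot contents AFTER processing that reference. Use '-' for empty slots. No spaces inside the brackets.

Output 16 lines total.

F [1,-,-]
H [1,-,-]
F [1,3,-]
F [1,3,4]
F [5,3,4]
H [5,3,4]
H [5,3,4]
H [5,3,4]
F [5,6,4]
H [5,6,4]
F [5,6,1]
F [3,6,1]
F [3,7,1]
H [3,7,1]
F [3,7,4]
F [6,7,4]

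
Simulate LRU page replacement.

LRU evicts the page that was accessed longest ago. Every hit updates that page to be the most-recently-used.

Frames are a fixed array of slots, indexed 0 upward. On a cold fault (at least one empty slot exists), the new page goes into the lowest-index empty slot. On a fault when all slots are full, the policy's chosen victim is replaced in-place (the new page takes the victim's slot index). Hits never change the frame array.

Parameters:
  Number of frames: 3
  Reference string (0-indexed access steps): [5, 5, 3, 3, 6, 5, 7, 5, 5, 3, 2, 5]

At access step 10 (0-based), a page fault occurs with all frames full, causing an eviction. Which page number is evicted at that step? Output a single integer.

Answer: 7

Derivation:
Step 0: ref 5 -> FAULT, frames=[5,-,-]
Step 1: ref 5 -> HIT, frames=[5,-,-]
Step 2: ref 3 -> FAULT, frames=[5,3,-]
Step 3: ref 3 -> HIT, frames=[5,3,-]
Step 4: ref 6 -> FAULT, frames=[5,3,6]
Step 5: ref 5 -> HIT, frames=[5,3,6]
Step 6: ref 7 -> FAULT, evict 3, frames=[5,7,6]
Step 7: ref 5 -> HIT, frames=[5,7,6]
Step 8: ref 5 -> HIT, frames=[5,7,6]
Step 9: ref 3 -> FAULT, evict 6, frames=[5,7,3]
Step 10: ref 2 -> FAULT, evict 7, frames=[5,2,3]
At step 10: evicted page 7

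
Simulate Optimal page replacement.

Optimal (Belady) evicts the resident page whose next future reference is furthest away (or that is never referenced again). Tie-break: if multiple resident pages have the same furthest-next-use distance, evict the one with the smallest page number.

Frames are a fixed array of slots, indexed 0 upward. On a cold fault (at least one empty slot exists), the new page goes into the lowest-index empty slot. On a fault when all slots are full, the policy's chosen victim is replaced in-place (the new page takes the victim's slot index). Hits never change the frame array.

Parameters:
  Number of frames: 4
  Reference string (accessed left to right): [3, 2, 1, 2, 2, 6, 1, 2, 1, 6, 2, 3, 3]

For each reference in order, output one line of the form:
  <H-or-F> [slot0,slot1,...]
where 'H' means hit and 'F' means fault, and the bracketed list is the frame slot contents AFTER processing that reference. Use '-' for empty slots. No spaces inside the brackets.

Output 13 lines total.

F [3,-,-,-]
F [3,2,-,-]
F [3,2,1,-]
H [3,2,1,-]
H [3,2,1,-]
F [3,2,1,6]
H [3,2,1,6]
H [3,2,1,6]
H [3,2,1,6]
H [3,2,1,6]
H [3,2,1,6]
H [3,2,1,6]
H [3,2,1,6]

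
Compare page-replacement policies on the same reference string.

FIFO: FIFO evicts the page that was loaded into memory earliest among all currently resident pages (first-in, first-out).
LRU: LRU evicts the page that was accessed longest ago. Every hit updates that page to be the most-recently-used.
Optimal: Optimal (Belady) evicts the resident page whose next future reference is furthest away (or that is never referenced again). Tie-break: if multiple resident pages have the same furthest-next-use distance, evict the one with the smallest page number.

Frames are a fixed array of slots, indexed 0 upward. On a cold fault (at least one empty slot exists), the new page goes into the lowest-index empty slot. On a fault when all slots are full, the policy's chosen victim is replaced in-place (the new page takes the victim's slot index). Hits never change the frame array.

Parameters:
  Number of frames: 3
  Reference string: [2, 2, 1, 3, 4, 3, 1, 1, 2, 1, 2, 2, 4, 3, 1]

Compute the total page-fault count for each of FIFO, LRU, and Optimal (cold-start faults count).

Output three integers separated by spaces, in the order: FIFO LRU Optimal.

--- FIFO ---
  step 0: ref 2 -> FAULT, frames=[2,-,-] (faults so far: 1)
  step 1: ref 2 -> HIT, frames=[2,-,-] (faults so far: 1)
  step 2: ref 1 -> FAULT, frames=[2,1,-] (faults so far: 2)
  step 3: ref 3 -> FAULT, frames=[2,1,3] (faults so far: 3)
  step 4: ref 4 -> FAULT, evict 2, frames=[4,1,3] (faults so far: 4)
  step 5: ref 3 -> HIT, frames=[4,1,3] (faults so far: 4)
  step 6: ref 1 -> HIT, frames=[4,1,3] (faults so far: 4)
  step 7: ref 1 -> HIT, frames=[4,1,3] (faults so far: 4)
  step 8: ref 2 -> FAULT, evict 1, frames=[4,2,3] (faults so far: 5)
  step 9: ref 1 -> FAULT, evict 3, frames=[4,2,1] (faults so far: 6)
  step 10: ref 2 -> HIT, frames=[4,2,1] (faults so far: 6)
  step 11: ref 2 -> HIT, frames=[4,2,1] (faults so far: 6)
  step 12: ref 4 -> HIT, frames=[4,2,1] (faults so far: 6)
  step 13: ref 3 -> FAULT, evict 4, frames=[3,2,1] (faults so far: 7)
  step 14: ref 1 -> HIT, frames=[3,2,1] (faults so far: 7)
  FIFO total faults: 7
--- LRU ---
  step 0: ref 2 -> FAULT, frames=[2,-,-] (faults so far: 1)
  step 1: ref 2 -> HIT, frames=[2,-,-] (faults so far: 1)
  step 2: ref 1 -> FAULT, frames=[2,1,-] (faults so far: 2)
  step 3: ref 3 -> FAULT, frames=[2,1,3] (faults so far: 3)
  step 4: ref 4 -> FAULT, evict 2, frames=[4,1,3] (faults so far: 4)
  step 5: ref 3 -> HIT, frames=[4,1,3] (faults so far: 4)
  step 6: ref 1 -> HIT, frames=[4,1,3] (faults so far: 4)
  step 7: ref 1 -> HIT, frames=[4,1,3] (faults so far: 4)
  step 8: ref 2 -> FAULT, evict 4, frames=[2,1,3] (faults so far: 5)
  step 9: ref 1 -> HIT, frames=[2,1,3] (faults so far: 5)
  step 10: ref 2 -> HIT, frames=[2,1,3] (faults so far: 5)
  step 11: ref 2 -> HIT, frames=[2,1,3] (faults so far: 5)
  step 12: ref 4 -> FAULT, evict 3, frames=[2,1,4] (faults so far: 6)
  step 13: ref 3 -> FAULT, evict 1, frames=[2,3,4] (faults so far: 7)
  step 14: ref 1 -> FAULT, evict 2, frames=[1,3,4] (faults so far: 8)
  LRU total faults: 8
--- Optimal ---
  step 0: ref 2 -> FAULT, frames=[2,-,-] (faults so far: 1)
  step 1: ref 2 -> HIT, frames=[2,-,-] (faults so far: 1)
  step 2: ref 1 -> FAULT, frames=[2,1,-] (faults so far: 2)
  step 3: ref 3 -> FAULT, frames=[2,1,3] (faults so far: 3)
  step 4: ref 4 -> FAULT, evict 2, frames=[4,1,3] (faults so far: 4)
  step 5: ref 3 -> HIT, frames=[4,1,3] (faults so far: 4)
  step 6: ref 1 -> HIT, frames=[4,1,3] (faults so far: 4)
  step 7: ref 1 -> HIT, frames=[4,1,3] (faults so far: 4)
  step 8: ref 2 -> FAULT, evict 3, frames=[4,1,2] (faults so far: 5)
  step 9: ref 1 -> HIT, frames=[4,1,2] (faults so far: 5)
  step 10: ref 2 -> HIT, frames=[4,1,2] (faults so far: 5)
  step 11: ref 2 -> HIT, frames=[4,1,2] (faults so far: 5)
  step 12: ref 4 -> HIT, frames=[4,1,2] (faults so far: 5)
  step 13: ref 3 -> FAULT, evict 2, frames=[4,1,3] (faults so far: 6)
  step 14: ref 1 -> HIT, frames=[4,1,3] (faults so far: 6)
  Optimal total faults: 6

Answer: 7 8 6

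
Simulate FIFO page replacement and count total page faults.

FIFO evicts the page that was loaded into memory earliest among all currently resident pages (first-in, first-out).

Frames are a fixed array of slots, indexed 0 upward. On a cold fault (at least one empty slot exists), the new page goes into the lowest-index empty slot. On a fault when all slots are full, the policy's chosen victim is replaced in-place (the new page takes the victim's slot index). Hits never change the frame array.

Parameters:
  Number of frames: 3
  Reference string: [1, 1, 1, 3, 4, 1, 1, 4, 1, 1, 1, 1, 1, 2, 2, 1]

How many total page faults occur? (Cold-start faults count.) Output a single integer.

Step 0: ref 1 → FAULT, frames=[1,-,-]
Step 1: ref 1 → HIT, frames=[1,-,-]
Step 2: ref 1 → HIT, frames=[1,-,-]
Step 3: ref 3 → FAULT, frames=[1,3,-]
Step 4: ref 4 → FAULT, frames=[1,3,4]
Step 5: ref 1 → HIT, frames=[1,3,4]
Step 6: ref 1 → HIT, frames=[1,3,4]
Step 7: ref 4 → HIT, frames=[1,3,4]
Step 8: ref 1 → HIT, frames=[1,3,4]
Step 9: ref 1 → HIT, frames=[1,3,4]
Step 10: ref 1 → HIT, frames=[1,3,4]
Step 11: ref 1 → HIT, frames=[1,3,4]
Step 12: ref 1 → HIT, frames=[1,3,4]
Step 13: ref 2 → FAULT (evict 1), frames=[2,3,4]
Step 14: ref 2 → HIT, frames=[2,3,4]
Step 15: ref 1 → FAULT (evict 3), frames=[2,1,4]
Total faults: 5

Answer: 5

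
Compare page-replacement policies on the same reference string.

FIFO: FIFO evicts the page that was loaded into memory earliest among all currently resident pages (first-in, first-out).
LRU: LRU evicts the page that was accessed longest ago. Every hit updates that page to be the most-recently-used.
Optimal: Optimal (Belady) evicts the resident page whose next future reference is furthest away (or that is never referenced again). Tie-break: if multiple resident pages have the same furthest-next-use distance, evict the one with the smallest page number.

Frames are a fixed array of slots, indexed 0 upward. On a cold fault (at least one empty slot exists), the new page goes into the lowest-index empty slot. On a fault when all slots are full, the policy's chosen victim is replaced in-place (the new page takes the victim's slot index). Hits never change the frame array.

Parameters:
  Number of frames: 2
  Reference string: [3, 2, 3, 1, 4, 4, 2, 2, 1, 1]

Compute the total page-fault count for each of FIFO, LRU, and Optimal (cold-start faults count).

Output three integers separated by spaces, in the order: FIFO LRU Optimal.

Answer: 6 6 5

Derivation:
--- FIFO ---
  step 0: ref 3 -> FAULT, frames=[3,-] (faults so far: 1)
  step 1: ref 2 -> FAULT, frames=[3,2] (faults so far: 2)
  step 2: ref 3 -> HIT, frames=[3,2] (faults so far: 2)
  step 3: ref 1 -> FAULT, evict 3, frames=[1,2] (faults so far: 3)
  step 4: ref 4 -> FAULT, evict 2, frames=[1,4] (faults so far: 4)
  step 5: ref 4 -> HIT, frames=[1,4] (faults so far: 4)
  step 6: ref 2 -> FAULT, evict 1, frames=[2,4] (faults so far: 5)
  step 7: ref 2 -> HIT, frames=[2,4] (faults so far: 5)
  step 8: ref 1 -> FAULT, evict 4, frames=[2,1] (faults so far: 6)
  step 9: ref 1 -> HIT, frames=[2,1] (faults so far: 6)
  FIFO total faults: 6
--- LRU ---
  step 0: ref 3 -> FAULT, frames=[3,-] (faults so far: 1)
  step 1: ref 2 -> FAULT, frames=[3,2] (faults so far: 2)
  step 2: ref 3 -> HIT, frames=[3,2] (faults so far: 2)
  step 3: ref 1 -> FAULT, evict 2, frames=[3,1] (faults so far: 3)
  step 4: ref 4 -> FAULT, evict 3, frames=[4,1] (faults so far: 4)
  step 5: ref 4 -> HIT, frames=[4,1] (faults so far: 4)
  step 6: ref 2 -> FAULT, evict 1, frames=[4,2] (faults so far: 5)
  step 7: ref 2 -> HIT, frames=[4,2] (faults so far: 5)
  step 8: ref 1 -> FAULT, evict 4, frames=[1,2] (faults so far: 6)
  step 9: ref 1 -> HIT, frames=[1,2] (faults so far: 6)
  LRU total faults: 6
--- Optimal ---
  step 0: ref 3 -> FAULT, frames=[3,-] (faults so far: 1)
  step 1: ref 2 -> FAULT, frames=[3,2] (faults so far: 2)
  step 2: ref 3 -> HIT, frames=[3,2] (faults so far: 2)
  step 3: ref 1 -> FAULT, evict 3, frames=[1,2] (faults so far: 3)
  step 4: ref 4 -> FAULT, evict 1, frames=[4,2] (faults so far: 4)
  step 5: ref 4 -> HIT, frames=[4,2] (faults so far: 4)
  step 6: ref 2 -> HIT, frames=[4,2] (faults so far: 4)
  step 7: ref 2 -> HIT, frames=[4,2] (faults so far: 4)
  step 8: ref 1 -> FAULT, evict 2, frames=[4,1] (faults so far: 5)
  step 9: ref 1 -> HIT, frames=[4,1] (faults so far: 5)
  Optimal total faults: 5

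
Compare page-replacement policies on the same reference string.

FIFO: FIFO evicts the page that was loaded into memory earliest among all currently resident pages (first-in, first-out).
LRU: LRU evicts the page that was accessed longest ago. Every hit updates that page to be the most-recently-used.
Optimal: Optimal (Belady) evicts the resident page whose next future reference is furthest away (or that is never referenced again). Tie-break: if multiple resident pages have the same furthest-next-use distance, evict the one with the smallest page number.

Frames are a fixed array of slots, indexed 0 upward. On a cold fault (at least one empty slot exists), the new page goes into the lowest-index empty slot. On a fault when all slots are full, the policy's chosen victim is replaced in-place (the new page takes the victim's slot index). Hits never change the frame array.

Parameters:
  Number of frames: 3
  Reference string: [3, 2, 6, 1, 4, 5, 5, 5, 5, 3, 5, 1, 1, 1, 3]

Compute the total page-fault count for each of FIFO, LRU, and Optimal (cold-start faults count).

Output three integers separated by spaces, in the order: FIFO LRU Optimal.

Answer: 8 8 6

Derivation:
--- FIFO ---
  step 0: ref 3 -> FAULT, frames=[3,-,-] (faults so far: 1)
  step 1: ref 2 -> FAULT, frames=[3,2,-] (faults so far: 2)
  step 2: ref 6 -> FAULT, frames=[3,2,6] (faults so far: 3)
  step 3: ref 1 -> FAULT, evict 3, frames=[1,2,6] (faults so far: 4)
  step 4: ref 4 -> FAULT, evict 2, frames=[1,4,6] (faults so far: 5)
  step 5: ref 5 -> FAULT, evict 6, frames=[1,4,5] (faults so far: 6)
  step 6: ref 5 -> HIT, frames=[1,4,5] (faults so far: 6)
  step 7: ref 5 -> HIT, frames=[1,4,5] (faults so far: 6)
  step 8: ref 5 -> HIT, frames=[1,4,5] (faults so far: 6)
  step 9: ref 3 -> FAULT, evict 1, frames=[3,4,5] (faults so far: 7)
  step 10: ref 5 -> HIT, frames=[3,4,5] (faults so far: 7)
  step 11: ref 1 -> FAULT, evict 4, frames=[3,1,5] (faults so far: 8)
  step 12: ref 1 -> HIT, frames=[3,1,5] (faults so far: 8)
  step 13: ref 1 -> HIT, frames=[3,1,5] (faults so far: 8)
  step 14: ref 3 -> HIT, frames=[3,1,5] (faults so far: 8)
  FIFO total faults: 8
--- LRU ---
  step 0: ref 3 -> FAULT, frames=[3,-,-] (faults so far: 1)
  step 1: ref 2 -> FAULT, frames=[3,2,-] (faults so far: 2)
  step 2: ref 6 -> FAULT, frames=[3,2,6] (faults so far: 3)
  step 3: ref 1 -> FAULT, evict 3, frames=[1,2,6] (faults so far: 4)
  step 4: ref 4 -> FAULT, evict 2, frames=[1,4,6] (faults so far: 5)
  step 5: ref 5 -> FAULT, evict 6, frames=[1,4,5] (faults so far: 6)
  step 6: ref 5 -> HIT, frames=[1,4,5] (faults so far: 6)
  step 7: ref 5 -> HIT, frames=[1,4,5] (faults so far: 6)
  step 8: ref 5 -> HIT, frames=[1,4,5] (faults so far: 6)
  step 9: ref 3 -> FAULT, evict 1, frames=[3,4,5] (faults so far: 7)
  step 10: ref 5 -> HIT, frames=[3,4,5] (faults so far: 7)
  step 11: ref 1 -> FAULT, evict 4, frames=[3,1,5] (faults so far: 8)
  step 12: ref 1 -> HIT, frames=[3,1,5] (faults so far: 8)
  step 13: ref 1 -> HIT, frames=[3,1,5] (faults so far: 8)
  step 14: ref 3 -> HIT, frames=[3,1,5] (faults so far: 8)
  LRU total faults: 8
--- Optimal ---
  step 0: ref 3 -> FAULT, frames=[3,-,-] (faults so far: 1)
  step 1: ref 2 -> FAULT, frames=[3,2,-] (faults so far: 2)
  step 2: ref 6 -> FAULT, frames=[3,2,6] (faults so far: 3)
  step 3: ref 1 -> FAULT, evict 2, frames=[3,1,6] (faults so far: 4)
  step 4: ref 4 -> FAULT, evict 6, frames=[3,1,4] (faults so far: 5)
  step 5: ref 5 -> FAULT, evict 4, frames=[3,1,5] (faults so far: 6)
  step 6: ref 5 -> HIT, frames=[3,1,5] (faults so far: 6)
  step 7: ref 5 -> HIT, frames=[3,1,5] (faults so far: 6)
  step 8: ref 5 -> HIT, frames=[3,1,5] (faults so far: 6)
  step 9: ref 3 -> HIT, frames=[3,1,5] (faults so far: 6)
  step 10: ref 5 -> HIT, frames=[3,1,5] (faults so far: 6)
  step 11: ref 1 -> HIT, frames=[3,1,5] (faults so far: 6)
  step 12: ref 1 -> HIT, frames=[3,1,5] (faults so far: 6)
  step 13: ref 1 -> HIT, frames=[3,1,5] (faults so far: 6)
  step 14: ref 3 -> HIT, frames=[3,1,5] (faults so far: 6)
  Optimal total faults: 6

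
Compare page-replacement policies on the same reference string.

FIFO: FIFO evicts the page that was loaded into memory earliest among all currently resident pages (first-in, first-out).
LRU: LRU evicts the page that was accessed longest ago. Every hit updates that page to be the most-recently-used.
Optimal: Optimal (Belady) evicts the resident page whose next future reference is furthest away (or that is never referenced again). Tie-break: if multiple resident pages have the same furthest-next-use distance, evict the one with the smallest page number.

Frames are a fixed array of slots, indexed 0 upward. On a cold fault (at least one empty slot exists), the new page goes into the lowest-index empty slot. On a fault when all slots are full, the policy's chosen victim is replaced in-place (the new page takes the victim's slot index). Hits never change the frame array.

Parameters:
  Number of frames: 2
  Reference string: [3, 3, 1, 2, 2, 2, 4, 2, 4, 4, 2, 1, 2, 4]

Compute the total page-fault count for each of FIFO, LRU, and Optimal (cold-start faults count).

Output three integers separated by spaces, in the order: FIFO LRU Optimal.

--- FIFO ---
  step 0: ref 3 -> FAULT, frames=[3,-] (faults so far: 1)
  step 1: ref 3 -> HIT, frames=[3,-] (faults so far: 1)
  step 2: ref 1 -> FAULT, frames=[3,1] (faults so far: 2)
  step 3: ref 2 -> FAULT, evict 3, frames=[2,1] (faults so far: 3)
  step 4: ref 2 -> HIT, frames=[2,1] (faults so far: 3)
  step 5: ref 2 -> HIT, frames=[2,1] (faults so far: 3)
  step 6: ref 4 -> FAULT, evict 1, frames=[2,4] (faults so far: 4)
  step 7: ref 2 -> HIT, frames=[2,4] (faults so far: 4)
  step 8: ref 4 -> HIT, frames=[2,4] (faults so far: 4)
  step 9: ref 4 -> HIT, frames=[2,4] (faults so far: 4)
  step 10: ref 2 -> HIT, frames=[2,4] (faults so far: 4)
  step 11: ref 1 -> FAULT, evict 2, frames=[1,4] (faults so far: 5)
  step 12: ref 2 -> FAULT, evict 4, frames=[1,2] (faults so far: 6)
  step 13: ref 4 -> FAULT, evict 1, frames=[4,2] (faults so far: 7)
  FIFO total faults: 7
--- LRU ---
  step 0: ref 3 -> FAULT, frames=[3,-] (faults so far: 1)
  step 1: ref 3 -> HIT, frames=[3,-] (faults so far: 1)
  step 2: ref 1 -> FAULT, frames=[3,1] (faults so far: 2)
  step 3: ref 2 -> FAULT, evict 3, frames=[2,1] (faults so far: 3)
  step 4: ref 2 -> HIT, frames=[2,1] (faults so far: 3)
  step 5: ref 2 -> HIT, frames=[2,1] (faults so far: 3)
  step 6: ref 4 -> FAULT, evict 1, frames=[2,4] (faults so far: 4)
  step 7: ref 2 -> HIT, frames=[2,4] (faults so far: 4)
  step 8: ref 4 -> HIT, frames=[2,4] (faults so far: 4)
  step 9: ref 4 -> HIT, frames=[2,4] (faults so far: 4)
  step 10: ref 2 -> HIT, frames=[2,4] (faults so far: 4)
  step 11: ref 1 -> FAULT, evict 4, frames=[2,1] (faults so far: 5)
  step 12: ref 2 -> HIT, frames=[2,1] (faults so far: 5)
  step 13: ref 4 -> FAULT, evict 1, frames=[2,4] (faults so far: 6)
  LRU total faults: 6
--- Optimal ---
  step 0: ref 3 -> FAULT, frames=[3,-] (faults so far: 1)
  step 1: ref 3 -> HIT, frames=[3,-] (faults so far: 1)
  step 2: ref 1 -> FAULT, frames=[3,1] (faults so far: 2)
  step 3: ref 2 -> FAULT, evict 3, frames=[2,1] (faults so far: 3)
  step 4: ref 2 -> HIT, frames=[2,1] (faults so far: 3)
  step 5: ref 2 -> HIT, frames=[2,1] (faults so far: 3)
  step 6: ref 4 -> FAULT, evict 1, frames=[2,4] (faults so far: 4)
  step 7: ref 2 -> HIT, frames=[2,4] (faults so far: 4)
  step 8: ref 4 -> HIT, frames=[2,4] (faults so far: 4)
  step 9: ref 4 -> HIT, frames=[2,4] (faults so far: 4)
  step 10: ref 2 -> HIT, frames=[2,4] (faults so far: 4)
  step 11: ref 1 -> FAULT, evict 4, frames=[2,1] (faults so far: 5)
  step 12: ref 2 -> HIT, frames=[2,1] (faults so far: 5)
  step 13: ref 4 -> FAULT, evict 1, frames=[2,4] (faults so far: 6)
  Optimal total faults: 6

Answer: 7 6 6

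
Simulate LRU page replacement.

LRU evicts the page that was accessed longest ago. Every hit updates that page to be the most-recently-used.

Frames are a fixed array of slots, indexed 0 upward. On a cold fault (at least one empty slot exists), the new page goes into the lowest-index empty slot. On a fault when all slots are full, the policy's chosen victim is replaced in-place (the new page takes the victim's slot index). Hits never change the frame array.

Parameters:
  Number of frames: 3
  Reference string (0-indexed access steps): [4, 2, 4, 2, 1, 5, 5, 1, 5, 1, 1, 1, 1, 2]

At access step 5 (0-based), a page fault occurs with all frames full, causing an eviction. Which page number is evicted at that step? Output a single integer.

Answer: 4

Derivation:
Step 0: ref 4 -> FAULT, frames=[4,-,-]
Step 1: ref 2 -> FAULT, frames=[4,2,-]
Step 2: ref 4 -> HIT, frames=[4,2,-]
Step 3: ref 2 -> HIT, frames=[4,2,-]
Step 4: ref 1 -> FAULT, frames=[4,2,1]
Step 5: ref 5 -> FAULT, evict 4, frames=[5,2,1]
At step 5: evicted page 4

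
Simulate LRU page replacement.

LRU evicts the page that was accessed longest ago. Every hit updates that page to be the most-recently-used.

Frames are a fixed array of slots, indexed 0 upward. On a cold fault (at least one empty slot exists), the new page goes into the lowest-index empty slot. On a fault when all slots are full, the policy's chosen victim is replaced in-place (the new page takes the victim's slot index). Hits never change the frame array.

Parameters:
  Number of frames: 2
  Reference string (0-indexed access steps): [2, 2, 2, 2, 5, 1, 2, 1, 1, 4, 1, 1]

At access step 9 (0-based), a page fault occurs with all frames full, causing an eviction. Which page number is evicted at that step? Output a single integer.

Answer: 2

Derivation:
Step 0: ref 2 -> FAULT, frames=[2,-]
Step 1: ref 2 -> HIT, frames=[2,-]
Step 2: ref 2 -> HIT, frames=[2,-]
Step 3: ref 2 -> HIT, frames=[2,-]
Step 4: ref 5 -> FAULT, frames=[2,5]
Step 5: ref 1 -> FAULT, evict 2, frames=[1,5]
Step 6: ref 2 -> FAULT, evict 5, frames=[1,2]
Step 7: ref 1 -> HIT, frames=[1,2]
Step 8: ref 1 -> HIT, frames=[1,2]
Step 9: ref 4 -> FAULT, evict 2, frames=[1,4]
At step 9: evicted page 2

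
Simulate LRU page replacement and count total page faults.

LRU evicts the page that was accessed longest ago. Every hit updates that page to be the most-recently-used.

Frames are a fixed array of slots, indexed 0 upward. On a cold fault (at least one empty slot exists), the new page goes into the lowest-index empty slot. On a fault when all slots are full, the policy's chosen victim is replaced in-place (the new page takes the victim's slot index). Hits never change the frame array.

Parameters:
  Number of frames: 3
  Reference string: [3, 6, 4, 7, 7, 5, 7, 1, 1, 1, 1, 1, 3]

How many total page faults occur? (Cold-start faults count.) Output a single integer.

Step 0: ref 3 → FAULT, frames=[3,-,-]
Step 1: ref 6 → FAULT, frames=[3,6,-]
Step 2: ref 4 → FAULT, frames=[3,6,4]
Step 3: ref 7 → FAULT (evict 3), frames=[7,6,4]
Step 4: ref 7 → HIT, frames=[7,6,4]
Step 5: ref 5 → FAULT (evict 6), frames=[7,5,4]
Step 6: ref 7 → HIT, frames=[7,5,4]
Step 7: ref 1 → FAULT (evict 4), frames=[7,5,1]
Step 8: ref 1 → HIT, frames=[7,5,1]
Step 9: ref 1 → HIT, frames=[7,5,1]
Step 10: ref 1 → HIT, frames=[7,5,1]
Step 11: ref 1 → HIT, frames=[7,5,1]
Step 12: ref 3 → FAULT (evict 5), frames=[7,3,1]
Total faults: 7

Answer: 7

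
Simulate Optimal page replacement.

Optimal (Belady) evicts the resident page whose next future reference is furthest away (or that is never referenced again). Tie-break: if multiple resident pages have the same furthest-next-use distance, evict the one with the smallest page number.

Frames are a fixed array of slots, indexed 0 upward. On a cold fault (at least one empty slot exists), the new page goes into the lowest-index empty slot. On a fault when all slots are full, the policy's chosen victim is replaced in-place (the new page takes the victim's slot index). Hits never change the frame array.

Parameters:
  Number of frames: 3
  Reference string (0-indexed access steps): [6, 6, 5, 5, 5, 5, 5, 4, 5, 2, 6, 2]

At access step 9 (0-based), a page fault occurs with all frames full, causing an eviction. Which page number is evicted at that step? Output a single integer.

Step 0: ref 6 -> FAULT, frames=[6,-,-]
Step 1: ref 6 -> HIT, frames=[6,-,-]
Step 2: ref 5 -> FAULT, frames=[6,5,-]
Step 3: ref 5 -> HIT, frames=[6,5,-]
Step 4: ref 5 -> HIT, frames=[6,5,-]
Step 5: ref 5 -> HIT, frames=[6,5,-]
Step 6: ref 5 -> HIT, frames=[6,5,-]
Step 7: ref 4 -> FAULT, frames=[6,5,4]
Step 8: ref 5 -> HIT, frames=[6,5,4]
Step 9: ref 2 -> FAULT, evict 4, frames=[6,5,2]
At step 9: evicted page 4

Answer: 4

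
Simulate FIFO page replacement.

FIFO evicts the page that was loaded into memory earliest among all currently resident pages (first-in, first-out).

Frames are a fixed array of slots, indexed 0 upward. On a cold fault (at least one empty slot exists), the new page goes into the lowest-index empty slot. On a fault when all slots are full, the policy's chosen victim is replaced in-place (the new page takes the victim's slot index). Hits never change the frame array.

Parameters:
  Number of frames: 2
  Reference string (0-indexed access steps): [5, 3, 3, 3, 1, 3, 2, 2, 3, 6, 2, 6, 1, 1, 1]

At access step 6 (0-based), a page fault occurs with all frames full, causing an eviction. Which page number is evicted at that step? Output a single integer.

Answer: 3

Derivation:
Step 0: ref 5 -> FAULT, frames=[5,-]
Step 1: ref 3 -> FAULT, frames=[5,3]
Step 2: ref 3 -> HIT, frames=[5,3]
Step 3: ref 3 -> HIT, frames=[5,3]
Step 4: ref 1 -> FAULT, evict 5, frames=[1,3]
Step 5: ref 3 -> HIT, frames=[1,3]
Step 6: ref 2 -> FAULT, evict 3, frames=[1,2]
At step 6: evicted page 3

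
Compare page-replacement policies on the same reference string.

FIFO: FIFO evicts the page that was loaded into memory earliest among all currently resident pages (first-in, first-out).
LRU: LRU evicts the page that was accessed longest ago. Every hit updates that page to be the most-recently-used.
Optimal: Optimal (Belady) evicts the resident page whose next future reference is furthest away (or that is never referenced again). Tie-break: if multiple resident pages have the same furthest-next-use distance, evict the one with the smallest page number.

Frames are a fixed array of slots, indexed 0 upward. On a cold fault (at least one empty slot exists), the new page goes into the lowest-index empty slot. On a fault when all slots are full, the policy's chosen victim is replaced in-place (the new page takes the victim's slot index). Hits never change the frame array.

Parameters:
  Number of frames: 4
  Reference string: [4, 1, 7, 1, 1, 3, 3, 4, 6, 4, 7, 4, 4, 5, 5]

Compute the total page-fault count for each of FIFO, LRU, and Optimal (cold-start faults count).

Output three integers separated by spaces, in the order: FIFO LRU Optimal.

--- FIFO ---
  step 0: ref 4 -> FAULT, frames=[4,-,-,-] (faults so far: 1)
  step 1: ref 1 -> FAULT, frames=[4,1,-,-] (faults so far: 2)
  step 2: ref 7 -> FAULT, frames=[4,1,7,-] (faults so far: 3)
  step 3: ref 1 -> HIT, frames=[4,1,7,-] (faults so far: 3)
  step 4: ref 1 -> HIT, frames=[4,1,7,-] (faults so far: 3)
  step 5: ref 3 -> FAULT, frames=[4,1,7,3] (faults so far: 4)
  step 6: ref 3 -> HIT, frames=[4,1,7,3] (faults so far: 4)
  step 7: ref 4 -> HIT, frames=[4,1,7,3] (faults so far: 4)
  step 8: ref 6 -> FAULT, evict 4, frames=[6,1,7,3] (faults so far: 5)
  step 9: ref 4 -> FAULT, evict 1, frames=[6,4,7,3] (faults so far: 6)
  step 10: ref 7 -> HIT, frames=[6,4,7,3] (faults so far: 6)
  step 11: ref 4 -> HIT, frames=[6,4,7,3] (faults so far: 6)
  step 12: ref 4 -> HIT, frames=[6,4,7,3] (faults so far: 6)
  step 13: ref 5 -> FAULT, evict 7, frames=[6,4,5,3] (faults so far: 7)
  step 14: ref 5 -> HIT, frames=[6,4,5,3] (faults so far: 7)
  FIFO total faults: 7
--- LRU ---
  step 0: ref 4 -> FAULT, frames=[4,-,-,-] (faults so far: 1)
  step 1: ref 1 -> FAULT, frames=[4,1,-,-] (faults so far: 2)
  step 2: ref 7 -> FAULT, frames=[4,1,7,-] (faults so far: 3)
  step 3: ref 1 -> HIT, frames=[4,1,7,-] (faults so far: 3)
  step 4: ref 1 -> HIT, frames=[4,1,7,-] (faults so far: 3)
  step 5: ref 3 -> FAULT, frames=[4,1,7,3] (faults so far: 4)
  step 6: ref 3 -> HIT, frames=[4,1,7,3] (faults so far: 4)
  step 7: ref 4 -> HIT, frames=[4,1,7,3] (faults so far: 4)
  step 8: ref 6 -> FAULT, evict 7, frames=[4,1,6,3] (faults so far: 5)
  step 9: ref 4 -> HIT, frames=[4,1,6,3] (faults so far: 5)
  step 10: ref 7 -> FAULT, evict 1, frames=[4,7,6,3] (faults so far: 6)
  step 11: ref 4 -> HIT, frames=[4,7,6,3] (faults so far: 6)
  step 12: ref 4 -> HIT, frames=[4,7,6,3] (faults so far: 6)
  step 13: ref 5 -> FAULT, evict 3, frames=[4,7,6,5] (faults so far: 7)
  step 14: ref 5 -> HIT, frames=[4,7,6,5] (faults so far: 7)
  LRU total faults: 7
--- Optimal ---
  step 0: ref 4 -> FAULT, frames=[4,-,-,-] (faults so far: 1)
  step 1: ref 1 -> FAULT, frames=[4,1,-,-] (faults so far: 2)
  step 2: ref 7 -> FAULT, frames=[4,1,7,-] (faults so far: 3)
  step 3: ref 1 -> HIT, frames=[4,1,7,-] (faults so far: 3)
  step 4: ref 1 -> HIT, frames=[4,1,7,-] (faults so far: 3)
  step 5: ref 3 -> FAULT, frames=[4,1,7,3] (faults so far: 4)
  step 6: ref 3 -> HIT, frames=[4,1,7,3] (faults so far: 4)
  step 7: ref 4 -> HIT, frames=[4,1,7,3] (faults so far: 4)
  step 8: ref 6 -> FAULT, evict 1, frames=[4,6,7,3] (faults so far: 5)
  step 9: ref 4 -> HIT, frames=[4,6,7,3] (faults so far: 5)
  step 10: ref 7 -> HIT, frames=[4,6,7,3] (faults so far: 5)
  step 11: ref 4 -> HIT, frames=[4,6,7,3] (faults so far: 5)
  step 12: ref 4 -> HIT, frames=[4,6,7,3] (faults so far: 5)
  step 13: ref 5 -> FAULT, evict 3, frames=[4,6,7,5] (faults so far: 6)
  step 14: ref 5 -> HIT, frames=[4,6,7,5] (faults so far: 6)
  Optimal total faults: 6

Answer: 7 7 6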